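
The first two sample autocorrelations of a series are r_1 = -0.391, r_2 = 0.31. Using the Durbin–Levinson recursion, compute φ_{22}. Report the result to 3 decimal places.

φ_{22} = (r_2 − r_1²) / (1 − r_1²)
r_1² = (-0.391)² = 0.152881
Numerator = 0.31 − 0.1529 = 0.1571; denominator = 1 − 0.1529 = 0.8471
φ_{22} = 0.1571 / 0.8471 = 0.185

0.185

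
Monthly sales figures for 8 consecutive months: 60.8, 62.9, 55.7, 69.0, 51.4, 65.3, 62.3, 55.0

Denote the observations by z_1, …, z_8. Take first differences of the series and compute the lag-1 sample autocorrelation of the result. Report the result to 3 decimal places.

First differences Δz: 2.1, -7.2, 13.3, -17.6, 13.9, -3.0, -7.3
Mean of differences = -0.8286
Numerator Σ(Δz_t−Δz̄)(Δz_{t+1}−Δz̄) = -610.5837
Denominator Σ(Δz_t−Δz̄)² = 793.5943
r_1(Δz) = -610.5837 / 793.5943 = -0.769

-0.769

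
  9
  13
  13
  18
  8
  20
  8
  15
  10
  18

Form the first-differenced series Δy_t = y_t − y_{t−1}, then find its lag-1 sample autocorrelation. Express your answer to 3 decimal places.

-0.844

First differences Δy: 4, 0, 5, -10, 12, -12, 7, -5, 8
Mean of differences = 1.0000
Numerator Σ(Δy_t−Δȳ)(Δy_{t+1}−Δȳ) = -471.0000
Denominator Σ(Δy_t−Δȳ)² = 558.0000
r_1(Δy) = -471.0000 / 558.0000 = -0.844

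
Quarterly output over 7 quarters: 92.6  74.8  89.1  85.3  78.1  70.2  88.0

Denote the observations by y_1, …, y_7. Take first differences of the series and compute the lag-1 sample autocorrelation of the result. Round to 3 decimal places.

First differences Δy: -17.8, 14.3, -3.8, -7.2, -7.9, 17.8
Mean of differences = -0.7667
Numerator Σ(Δy_t−Δȳ)(Δy_{t+1}−Δȳ) = -369.3744
Denominator Σ(Δy_t−Δȳ)² = 963.3333
r_1(Δy) = -369.3744 / 963.3333 = -0.383

-0.383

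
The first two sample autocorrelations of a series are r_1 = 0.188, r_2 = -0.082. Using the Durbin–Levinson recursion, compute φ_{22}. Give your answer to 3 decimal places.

-0.122

φ_{22} = (r_2 − r_1²) / (1 − r_1²)
r_1² = (0.188)² = 0.035344
Numerator = -0.082 − 0.0353 = -0.1173; denominator = 1 − 0.0353 = 0.9647
φ_{22} = -0.1173 / 0.9647 = -0.122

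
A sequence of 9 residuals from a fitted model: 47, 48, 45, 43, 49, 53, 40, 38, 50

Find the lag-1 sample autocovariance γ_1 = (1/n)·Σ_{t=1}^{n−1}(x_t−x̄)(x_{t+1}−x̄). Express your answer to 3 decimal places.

Mean x̄ = (47 + 48 + 45 + 43 + 49 + 53 + 40 + 38 + 50)/9 = 45.8889
Σ_{t=1}^{8}(x_t−x̄)(x_{t+1}−x̄) = -11.6790
γ_1 = -11.6790 / 9 = -1.298

-1.298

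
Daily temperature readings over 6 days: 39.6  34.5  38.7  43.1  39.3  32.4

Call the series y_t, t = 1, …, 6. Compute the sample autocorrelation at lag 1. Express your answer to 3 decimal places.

-0.066

Mean ȳ = (39.6 + 34.5 + 38.7 + 43.1 + 39.3 + 32.4)/6 = 37.9333
Numerator Σ_{t=1}^{5}(y_t−ȳ)(y_{t+1}−ȳ) = -4.8944
Denominator Σ(y_t−ȳ)² = 74.3333
r_1 = -4.8944 / 74.3333 = -0.066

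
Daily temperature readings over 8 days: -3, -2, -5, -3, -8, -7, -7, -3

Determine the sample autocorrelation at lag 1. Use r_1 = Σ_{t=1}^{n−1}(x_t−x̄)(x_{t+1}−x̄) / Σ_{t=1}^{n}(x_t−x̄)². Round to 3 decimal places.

0.172

Mean x̄ = (-3 − 2 − 5 − 3 − 8 − 7 − 7 − 3)/8 = -4.7500
Σ(x_t−x̄)(x_{t+1}−x̄) = (4.8125) + (-0.6875) + (-0.4375) + (-5.6875) + (7.3125) + (5.0625) + (-3.9375) = 6.4375
Denominator Σ(x_t−x̄)² = 37.5000
r_1 = 6.4375 / 37.5000 = 0.172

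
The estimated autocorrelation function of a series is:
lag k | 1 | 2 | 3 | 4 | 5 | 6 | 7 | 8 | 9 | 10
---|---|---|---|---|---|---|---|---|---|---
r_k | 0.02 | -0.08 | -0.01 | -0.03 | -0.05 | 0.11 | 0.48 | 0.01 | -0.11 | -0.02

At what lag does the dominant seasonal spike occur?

The largest autocorrelation is r_7 = 0.48; the remaining lags stay at or below 0.11.
The dominant spike at lag 7 indicates a seasonal period of 7.

7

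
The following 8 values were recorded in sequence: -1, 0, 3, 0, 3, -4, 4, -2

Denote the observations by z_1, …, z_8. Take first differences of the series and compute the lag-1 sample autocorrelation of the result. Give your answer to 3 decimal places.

-0.788

First differences Δz: 1, 3, -3, 3, -7, 8, -6
Mean of differences = -0.1429
Numerator Σ(Δz_t−Δz̄)(Δz_{t+1}−Δz̄) = -139.4490
Denominator Σ(Δz_t−Δz̄)² = 176.8571
r_1(Δz) = -139.4490 / 176.8571 = -0.788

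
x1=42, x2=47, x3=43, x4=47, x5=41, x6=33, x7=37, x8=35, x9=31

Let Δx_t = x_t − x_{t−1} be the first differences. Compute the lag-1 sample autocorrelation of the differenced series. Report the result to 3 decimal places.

First differences Δx: 5, -4, 4, -6, -8, 4, -2, -4
Mean of differences = -1.3750
Numerator Σ(Δx_t−Δx̄)(Δx_{t+1}−Δx̄) = -62.3906
Denominator Σ(Δx_t−Δx̄)² = 177.8750
r_1(Δx) = -62.3906 / 177.8750 = -0.351

-0.351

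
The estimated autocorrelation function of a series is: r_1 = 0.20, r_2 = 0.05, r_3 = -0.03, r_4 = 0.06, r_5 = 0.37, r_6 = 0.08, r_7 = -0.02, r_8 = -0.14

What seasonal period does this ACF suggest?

The largest autocorrelation is r_5 = 0.37; the remaining lags stay at or below 0.20. The elevated value at lag 1 (0.20), dropping to 0.05 at lag 2, reflects decaying short-term dependence rather than seasonality.
The dominant spike at lag 5 indicates a seasonal period of 5.

5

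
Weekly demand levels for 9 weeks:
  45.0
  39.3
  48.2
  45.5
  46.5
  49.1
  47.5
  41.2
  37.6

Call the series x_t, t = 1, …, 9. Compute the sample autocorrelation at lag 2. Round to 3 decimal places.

Mean x̄ = (45.0 + 39.3 + 48.2 + 45.5 + 46.5 + 49.1 + 47.5 + 41.2 + 37.6)/9 = 44.4333
Numerator Σ_{t=1}^{7}(x_t−x̄)(x_{t+2}−x̄) = -20.2856
Denominator Σ(x_t−x̄)² = 134.6000
r_2 = -20.2856 / 134.6000 = -0.151

-0.151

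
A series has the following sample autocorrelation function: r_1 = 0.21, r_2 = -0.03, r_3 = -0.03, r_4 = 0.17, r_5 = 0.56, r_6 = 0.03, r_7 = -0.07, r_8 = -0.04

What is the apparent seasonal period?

The largest autocorrelation is r_5 = 0.56; the remaining lags stay at or below 0.21.
The dominant spike at lag 5 indicates a seasonal period of 5.

5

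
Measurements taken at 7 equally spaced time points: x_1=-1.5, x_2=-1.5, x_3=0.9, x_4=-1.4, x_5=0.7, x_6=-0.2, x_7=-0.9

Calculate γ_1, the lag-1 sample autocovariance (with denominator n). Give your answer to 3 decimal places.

Mean x̄ = (-1.5 − 1.5 + 0.9 − 1.4 + 0.7 − 0.2 − 0.9)/7 = -0.5571
Σ_{t=1}^{6}(x_t−x̄)(x_{t+1}−x̄) = -2.4461
γ_1 = -2.4461 / 7 = -0.349

-0.349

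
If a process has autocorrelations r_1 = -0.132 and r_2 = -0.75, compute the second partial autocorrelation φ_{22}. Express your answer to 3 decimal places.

-0.781

φ_{22} = (r_2 − r_1²) / (1 − r_1²)
r_1² = (-0.132)² = 0.017424
Numerator = -0.75 − 0.0174 = -0.7674; denominator = 1 − 0.0174 = 0.9826
φ_{22} = -0.7674 / 0.9826 = -0.781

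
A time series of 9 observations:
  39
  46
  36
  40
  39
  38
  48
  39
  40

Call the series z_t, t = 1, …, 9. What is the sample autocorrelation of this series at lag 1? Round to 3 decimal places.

-0.463

Mean z̄ = (39 + 46 + 36 + 40 + 39 + 38 + 48 + 39 + 40)/9 = 40.5556
Numerator Σ_{t=1}^{8}(z_t−z̄)(z_{t+1}−z̄) = -55.6420
Denominator Σ(z_t−z̄)² = 120.2222
r_1 = -55.6420 / 120.2222 = -0.463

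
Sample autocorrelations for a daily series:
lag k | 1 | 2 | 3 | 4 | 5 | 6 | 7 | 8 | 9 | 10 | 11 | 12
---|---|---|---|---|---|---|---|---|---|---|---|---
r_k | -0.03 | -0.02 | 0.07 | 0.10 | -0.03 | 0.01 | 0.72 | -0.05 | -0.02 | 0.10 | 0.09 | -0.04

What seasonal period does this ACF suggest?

The largest autocorrelation is r_7 = 0.72; the remaining lags stay at or below 0.10.
The dominant spike at lag 7 indicates a seasonal period of 7.

7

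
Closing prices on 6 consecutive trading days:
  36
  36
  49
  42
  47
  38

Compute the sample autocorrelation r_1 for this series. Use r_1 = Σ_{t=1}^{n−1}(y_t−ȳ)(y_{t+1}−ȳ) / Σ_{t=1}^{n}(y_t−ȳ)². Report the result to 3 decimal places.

-0.141

Mean ȳ = (36 + 36 + 49 + 42 + 47 + 38)/6 = 41.3333
Deviations from mean: -5.3333, -5.3333, 7.6667, 0.6667, 5.6667, -3.3333
Numerator Σ_{t=1}^{5}(y_t−ȳ)(y_{t+1}−ȳ) = -22.4444
Denominator Σ(y_t−ȳ)² = 159.3333
r_1 = -22.4444 / 159.3333 = -0.141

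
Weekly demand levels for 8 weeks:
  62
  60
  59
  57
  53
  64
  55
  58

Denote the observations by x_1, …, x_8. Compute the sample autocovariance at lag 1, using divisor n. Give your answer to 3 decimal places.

-4.281

Mean x̄ = (62 + 60 + 59 + 57 + 53 + 64 + 55 + 58)/8 = 58.5000
Σ_{t=1}^{7}(x_t−x̄)(x_{t+1}−x̄) = -34.2500
γ_1 = -34.2500 / 8 = -4.281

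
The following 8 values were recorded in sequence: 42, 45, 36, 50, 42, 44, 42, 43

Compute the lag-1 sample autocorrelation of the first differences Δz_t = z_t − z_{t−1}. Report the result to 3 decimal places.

First differences Δz: 3, -9, 14, -8, 2, -2, 1
Mean of differences = 0.1429
Numerator Σ(Δz_t−Δz̄)(Δz_{t+1}−Δz̄) = -286.5918
Denominator Σ(Δz_t−Δz̄)² = 358.8571
r_1(Δz) = -286.5918 / 358.8571 = -0.799

-0.799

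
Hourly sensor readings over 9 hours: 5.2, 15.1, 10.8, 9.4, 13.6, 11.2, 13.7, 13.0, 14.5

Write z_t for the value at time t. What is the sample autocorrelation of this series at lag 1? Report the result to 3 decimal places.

-0.309

Mean z̄ = (5.2 + 15.1 + 10.8 + 9.4 + 13.6 + 11.2 + 13.7 + 13.0 + 14.5)/9 = 11.8333
Numerator Σ_{t=1}^{8}(z_t−z̄)(z_{t+1}−z̄) = -23.8411
Denominator Σ(z_t−z̄)² = 77.1400
r_1 = -23.8411 / 77.1400 = -0.309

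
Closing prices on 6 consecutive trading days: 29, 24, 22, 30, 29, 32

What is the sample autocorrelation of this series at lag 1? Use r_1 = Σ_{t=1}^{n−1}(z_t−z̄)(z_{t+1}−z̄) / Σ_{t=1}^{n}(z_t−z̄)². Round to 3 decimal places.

Mean z̄ = (29 + 24 + 22 + 30 + 29 + 32)/6 = 27.6667
Deviations from mean: 1.3333, -3.6667, -5.6667, 2.3333, 1.3333, 4.3333
Numerator Σ_{t=1}^{5}(z_t−z̄)(z_{t+1}−z̄) = 11.5556
Denominator Σ(z_t−z̄)² = 73.3333
r_1 = 11.5556 / 73.3333 = 0.158

0.158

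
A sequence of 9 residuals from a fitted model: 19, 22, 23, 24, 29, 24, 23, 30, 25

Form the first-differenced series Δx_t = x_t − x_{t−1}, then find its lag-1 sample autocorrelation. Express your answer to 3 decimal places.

-0.453

First differences Δx: 3, 1, 1, 5, -5, -1, 7, -5
Mean of differences = 0.7500
Numerator Σ(Δx_t−Δx̄)(Δx_{t+1}−Δx̄) = -59.5625
Denominator Σ(Δx_t−Δx̄)² = 131.5000
r_1(Δx) = -59.5625 / 131.5000 = -0.453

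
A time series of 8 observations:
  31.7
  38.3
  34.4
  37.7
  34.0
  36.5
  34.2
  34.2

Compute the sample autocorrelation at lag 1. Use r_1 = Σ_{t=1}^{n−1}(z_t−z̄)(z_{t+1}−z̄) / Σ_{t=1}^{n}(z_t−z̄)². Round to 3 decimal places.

-0.588

Mean z̄ = (31.7 + 38.3 + 34.4 + 37.7 + 34.0 + 36.5 + 34.2 + 34.2)/8 = 35.1250
Deviations from mean: -3.4250, 3.1750, -0.7250, 2.5750, -1.1250, 1.3750, -0.9250, -0.9250
Numerator Σ_{t=1}^{7}(z_t−z̄)(z_{t+1}−z̄) = -19.9031
Denominator Σ(z_t−z̄)² = 33.8350
r_1 = -19.9031 / 33.8350 = -0.588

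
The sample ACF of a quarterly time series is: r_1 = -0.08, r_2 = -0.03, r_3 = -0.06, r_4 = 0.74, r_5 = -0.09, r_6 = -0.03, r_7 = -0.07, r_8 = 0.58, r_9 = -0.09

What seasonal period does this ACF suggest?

The largest autocorrelation is r_4 = 0.74, with a weaker echo at lag 8 (0.58); the remaining lags stay at or below -0.03.
The dominant spike at lag 4 indicates a seasonal period of 4.

4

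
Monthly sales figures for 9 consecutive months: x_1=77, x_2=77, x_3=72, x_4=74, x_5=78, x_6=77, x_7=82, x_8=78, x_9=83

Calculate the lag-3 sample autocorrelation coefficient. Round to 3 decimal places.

Mean x̄ = (77 + 77 + 72 + 74 + 78 + 77 + 82 + 78 + 83)/9 = 77.5556
Numerator Σ_{t=1}^{6}(x_t−x̄)(x_{t+3}−x̄) = -13.8148
Denominator Σ(x_t−x̄)² = 94.2222
r_3 = -13.8148 / 94.2222 = -0.147

-0.147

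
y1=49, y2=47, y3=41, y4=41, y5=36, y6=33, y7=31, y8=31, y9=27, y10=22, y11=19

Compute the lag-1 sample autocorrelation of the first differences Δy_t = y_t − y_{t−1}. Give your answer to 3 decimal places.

-0.421

First differences Δy: -2, -6, 0, -5, -3, -2, 0, -4, -5, -3
Mean of differences = -3.0000
Numerator Σ(Δy_t−Δȳ)(Δy_{t+1}−Δȳ) = -16.0000
Denominator Σ(Δy_t−Δȳ)² = 38.0000
r_1(Δy) = -16.0000 / 38.0000 = -0.421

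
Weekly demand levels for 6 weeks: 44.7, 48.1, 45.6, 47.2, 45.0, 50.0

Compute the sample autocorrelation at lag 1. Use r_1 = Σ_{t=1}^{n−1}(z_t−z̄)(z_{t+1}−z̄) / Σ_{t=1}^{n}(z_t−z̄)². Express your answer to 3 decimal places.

-0.533

Mean z̄ = (44.7 + 48.1 + 45.6 + 47.2 + 45.0 + 50.0)/6 = 46.7667
Deviations from mean: -2.0667, 1.3333, -1.1667, 0.4333, -1.7667, 3.2333
Σ(z_t−z̄)(z_{t+1}−z̄) = (-2.7556) + (-1.5556) + (-0.5056) + (-0.7656) + (-5.7122) = -11.2944
Denominator Σ(z_t−z̄)² = 21.1733
r_1 = -11.2944 / 21.1733 = -0.533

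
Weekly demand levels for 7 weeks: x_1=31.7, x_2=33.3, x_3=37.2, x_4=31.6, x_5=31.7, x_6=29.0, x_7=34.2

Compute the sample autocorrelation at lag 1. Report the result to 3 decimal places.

-0.091

Mean x̄ = (31.7 + 33.3 + 37.2 + 31.6 + 31.7 + 29.0 + 34.2)/7 = 32.6714
Numerator Σ_{t=1}^{6}(x_t−x̄)(x_{t+1}−x̄) = -3.6208
Denominator Σ(x_t−x̄)² = 39.7543
r_1 = -3.6208 / 39.7543 = -0.091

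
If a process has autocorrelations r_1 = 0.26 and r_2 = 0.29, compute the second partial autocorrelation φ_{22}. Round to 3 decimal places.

0.239

φ_{22} = (r_2 − r_1²) / (1 − r_1²)
r_1² = (0.26)² = 0.0676
Numerator = 0.29 − 0.0676 = 0.2224; denominator = 1 − 0.0676 = 0.9324
φ_{22} = 0.2224 / 0.9324 = 0.239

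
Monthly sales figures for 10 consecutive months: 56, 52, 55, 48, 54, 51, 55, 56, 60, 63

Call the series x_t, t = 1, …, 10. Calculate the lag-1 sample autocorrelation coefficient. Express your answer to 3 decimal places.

0.319

Mean x̄ = (56 + 52 + 55 + 48 + 54 + 51 + 55 + 56 + 60 + 63)/10 = 55.0000
Numerator Σ_{t=1}^{9}(x_t−x̄)(x_{t+1}−x̄) = 53.0000
Denominator Σ(x_t−x̄)² = 166.0000
r_1 = 53.0000 / 166.0000 = 0.319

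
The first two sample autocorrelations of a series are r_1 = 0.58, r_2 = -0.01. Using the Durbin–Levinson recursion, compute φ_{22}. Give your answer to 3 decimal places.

-0.522

φ_{22} = (r_2 − r_1²) / (1 − r_1²)
r_1² = (0.58)² = 0.3364
Numerator = -0.01 − 0.3364 = -0.3464; denominator = 1 − 0.3364 = 0.6636
φ_{22} = -0.3464 / 0.6636 = -0.522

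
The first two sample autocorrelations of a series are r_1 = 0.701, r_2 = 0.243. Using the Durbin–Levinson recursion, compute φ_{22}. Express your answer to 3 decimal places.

-0.488

φ_{22} = (r_2 − r_1²) / (1 − r_1²)
r_1² = (0.701)² = 0.491401
Numerator = 0.243 − 0.4914 = -0.2484; denominator = 1 − 0.4914 = 0.5086
φ_{22} = -0.2484 / 0.5086 = -0.488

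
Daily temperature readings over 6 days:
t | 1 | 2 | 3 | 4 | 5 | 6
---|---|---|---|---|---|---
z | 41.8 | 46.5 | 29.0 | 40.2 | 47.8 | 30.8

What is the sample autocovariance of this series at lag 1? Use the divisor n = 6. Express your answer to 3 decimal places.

Mean z̄ = (41.8 + 46.5 + 29.0 + 40.2 + 47.8 + 30.8)/6 = 39.3500
Σ_{t=1}^{5}(z_t−z̄)(z_{t+1}−z̄) = -130.3475
γ_1 = -130.3475 / 6 = -21.725

-21.725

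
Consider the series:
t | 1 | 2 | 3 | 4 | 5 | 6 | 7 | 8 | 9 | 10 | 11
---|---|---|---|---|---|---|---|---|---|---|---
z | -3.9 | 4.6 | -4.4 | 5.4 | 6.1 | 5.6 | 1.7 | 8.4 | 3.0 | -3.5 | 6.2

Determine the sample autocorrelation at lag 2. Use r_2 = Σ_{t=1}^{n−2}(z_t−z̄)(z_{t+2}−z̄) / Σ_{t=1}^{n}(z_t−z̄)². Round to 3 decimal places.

0.069

Mean z̄ = (-3.9 + 4.6 − 4.4 + 5.4 + 6.1 + 5.6 + 1.7 + 8.4 + 3.0 − 3.5 + 6.2)/11 = 2.6545
Numerator Σ_{t=1}^{9}(z_t−z̄)(z_{t+2}−z̄) = 14.5295
Denominator Σ(z_t−z̄)² = 209.0873
r_2 = 14.5295 / 209.0873 = 0.069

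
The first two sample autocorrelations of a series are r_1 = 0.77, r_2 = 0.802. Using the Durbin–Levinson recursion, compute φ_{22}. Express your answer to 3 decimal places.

φ_{22} = (r_2 − r_1²) / (1 − r_1²)
r_1² = (0.77)² = 0.5929
Numerator = 0.802 − 0.5929 = 0.2091; denominator = 1 − 0.5929 = 0.4071
φ_{22} = 0.2091 / 0.4071 = 0.514

0.514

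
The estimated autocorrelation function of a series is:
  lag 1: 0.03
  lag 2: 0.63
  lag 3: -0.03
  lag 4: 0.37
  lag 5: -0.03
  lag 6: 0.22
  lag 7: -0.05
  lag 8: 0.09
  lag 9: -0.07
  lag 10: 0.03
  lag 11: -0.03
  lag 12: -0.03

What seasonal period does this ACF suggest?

The largest autocorrelation is r_2 = 0.63, with weaker echoes at lags 4 (0.37) and 6 (0.22); the remaining lags stay at or below 0.09.
The dominant spike at lag 2 indicates a seasonal period of 2.

2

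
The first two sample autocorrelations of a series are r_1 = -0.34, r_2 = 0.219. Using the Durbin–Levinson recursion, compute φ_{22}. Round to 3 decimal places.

0.117

φ_{22} = (r_2 − r_1²) / (1 − r_1²)
r_1² = (-0.34)² = 0.1156
Numerator = 0.219 − 0.1156 = 0.1034; denominator = 1 − 0.1156 = 0.8844
φ_{22} = 0.1034 / 0.8844 = 0.117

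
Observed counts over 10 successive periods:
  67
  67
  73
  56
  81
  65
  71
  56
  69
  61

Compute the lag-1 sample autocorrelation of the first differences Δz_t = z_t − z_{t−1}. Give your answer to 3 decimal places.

-0.832

First differences Δz: 0, 6, -17, 25, -16, 6, -15, 13, -8
Mean of differences = -0.6667
Numerator Σ(Δz_t−Δz̄)(Δz_{t+1}−Δz̄) = -1411.1111
Denominator Σ(Δz_t−Δz̄)² = 1696.0000
r_1(Δz) = -1411.1111 / 1696.0000 = -0.832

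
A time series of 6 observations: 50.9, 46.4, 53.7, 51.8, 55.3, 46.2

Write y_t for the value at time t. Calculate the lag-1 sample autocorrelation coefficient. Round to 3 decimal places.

Mean ȳ = (50.9 + 46.4 + 53.7 + 51.8 + 55.3 + 46.2)/6 = 50.7167
Deviations from mean: 0.1833, -4.3167, 2.9833, 1.0833, 4.5833, -4.5167
Numerator Σ_{t=1}^{5}(y_t−ȳ)(y_{t+1}−ȳ) = -26.1736
Denominator Σ(y_t−ȳ)² = 70.1483
r_1 = -26.1736 / 70.1483 = -0.373

-0.373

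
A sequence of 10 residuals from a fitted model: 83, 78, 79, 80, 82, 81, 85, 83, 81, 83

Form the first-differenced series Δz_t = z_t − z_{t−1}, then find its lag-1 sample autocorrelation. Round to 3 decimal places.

First differences Δz: -5, 1, 1, 2, -1, 4, -2, -2, 2
Mean of differences = 0.0000
Numerator Σ(Δz_t−Δz̄)(Δz_{t+1}−Δz̄) = -16.0000
Denominator Σ(Δz_t−Δz̄)² = 60.0000
r_1(Δz) = -16.0000 / 60.0000 = -0.267

-0.267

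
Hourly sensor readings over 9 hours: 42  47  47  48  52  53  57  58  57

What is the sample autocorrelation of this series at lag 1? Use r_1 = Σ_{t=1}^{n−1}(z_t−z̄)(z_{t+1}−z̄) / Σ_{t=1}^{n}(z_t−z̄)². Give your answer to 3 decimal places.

0.638

Mean z̄ = (42 + 47 + 47 + 48 + 52 + 53 + 57 + 58 + 57)/9 = 51.2222
Numerator Σ_{t=1}^{8}(z_t−z̄)(z_{t+1}−z̄) = 157.8395
Denominator Σ(z_t−z̄)² = 247.5556
r_1 = 157.8395 / 247.5556 = 0.638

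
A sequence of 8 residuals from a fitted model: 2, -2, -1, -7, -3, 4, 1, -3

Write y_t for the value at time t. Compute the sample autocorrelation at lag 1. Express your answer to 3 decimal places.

Mean ȳ = (2 − 2 − 1 − 7 − 3 + 4 + 1 − 3)/8 = -1.1250
Deviations from mean: 3.1250, -0.8750, 0.1250, -5.8750, -1.8750, 5.1250, 2.1250, -1.8750
Numerator Σ_{t=1}^{7}(y_t−ȳ)(y_{t+1}−ȳ) = 4.7344
Denominator Σ(y_t−ȳ)² = 82.8750
r_1 = 4.7344 / 82.8750 = 0.057

0.057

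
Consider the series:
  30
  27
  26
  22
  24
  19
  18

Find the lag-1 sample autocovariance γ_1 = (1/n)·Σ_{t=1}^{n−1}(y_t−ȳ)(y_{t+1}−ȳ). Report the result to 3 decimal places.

7.050

Mean ȳ = (30 + 27 + 26 + 22 + 24 + 19 + 18)/7 = 23.7143
Deviations: 6.2857, 3.2857, 2.2857, -1.7143, 0.2857, -4.7143, -5.7143
Σ_{t=1}^{6}(y_t−ȳ)(y_{t+1}−ȳ) = 49.3469
γ_1 = 49.3469 / 7 = 7.050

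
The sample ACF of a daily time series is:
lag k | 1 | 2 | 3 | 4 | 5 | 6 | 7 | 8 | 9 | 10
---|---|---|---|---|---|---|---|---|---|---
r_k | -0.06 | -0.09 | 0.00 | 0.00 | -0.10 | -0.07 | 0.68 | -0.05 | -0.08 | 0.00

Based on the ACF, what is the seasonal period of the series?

7

The largest autocorrelation is r_7 = 0.68; the remaining lags stay at or below 0.00.
The dominant spike at lag 7 indicates a seasonal period of 7.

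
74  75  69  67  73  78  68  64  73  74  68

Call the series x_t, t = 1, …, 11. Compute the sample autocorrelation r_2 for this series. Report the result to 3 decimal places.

Mean x̄ = (74 + 75 + 69 + 67 + 73 + 78 + 68 + 64 + 73 + 74 + 68)/11 = 71.1818
Numerator Σ_{t=1}^{9}(x_t−x̄)(x_{t+2}−x̄) = -141.1570
Denominator Σ(x_t−x̄)² = 177.6364
r_2 = -141.1570 / 177.6364 = -0.795

-0.795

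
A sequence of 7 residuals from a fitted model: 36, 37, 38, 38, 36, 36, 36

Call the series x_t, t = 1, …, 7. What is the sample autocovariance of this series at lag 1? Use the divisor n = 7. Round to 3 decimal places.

Mean x̄ = (36 + 37 + 38 + 38 + 36 + 36 + 36)/7 = 36.7143
Σ_{t=1}^{6}(x_t−x̄)(x_{t+1}−x̄) = 1.9184
γ_1 = 1.9184 / 7 = 0.274

0.274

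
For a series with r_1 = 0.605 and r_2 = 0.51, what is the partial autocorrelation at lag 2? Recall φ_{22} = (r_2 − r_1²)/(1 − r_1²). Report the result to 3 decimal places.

0.227

φ_{22} = (r_2 − r_1²) / (1 − r_1²)
r_1² = (0.605)² = 0.366025
Numerator = 0.51 − 0.3660 = 0.1440; denominator = 1 − 0.3660 = 0.6340
φ_{22} = 0.1440 / 0.6340 = 0.227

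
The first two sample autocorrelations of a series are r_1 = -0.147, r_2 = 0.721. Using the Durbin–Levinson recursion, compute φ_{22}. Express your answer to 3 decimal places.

0.715

φ_{22} = (r_2 − r_1²) / (1 − r_1²)
r_1² = (-0.147)² = 0.021609
Numerator = 0.721 − 0.0216 = 0.6994; denominator = 1 − 0.0216 = 0.9784
φ_{22} = 0.6994 / 0.9784 = 0.715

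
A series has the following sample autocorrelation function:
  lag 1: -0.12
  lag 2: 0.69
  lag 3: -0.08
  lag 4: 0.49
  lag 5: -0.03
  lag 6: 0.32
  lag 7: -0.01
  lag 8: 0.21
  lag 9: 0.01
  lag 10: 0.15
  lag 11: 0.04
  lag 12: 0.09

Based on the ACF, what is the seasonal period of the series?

The largest autocorrelation is r_2 = 0.69, with weaker echoes at lags 4 (0.49), 6 (0.32), 8 (0.21) and 10 (0.15); the remaining lags stay at or below 0.09.
The dominant spike at lag 2 indicates a seasonal period of 2.

2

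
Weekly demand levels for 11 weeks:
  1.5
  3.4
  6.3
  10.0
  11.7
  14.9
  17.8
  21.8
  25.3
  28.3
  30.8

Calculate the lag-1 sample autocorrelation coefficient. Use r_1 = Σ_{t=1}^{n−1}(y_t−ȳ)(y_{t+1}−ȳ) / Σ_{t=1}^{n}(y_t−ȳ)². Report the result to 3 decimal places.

Mean ȳ = (1.5 + 3.4 + 6.3 + 10.0 + 11.7 + 14.9 + 17.8 + 21.8 + 25.3 + 28.3 + 30.8)/11 = 15.6182
Numerator Σ_{t=1}^{10}(y_t−ȳ)(y_{t+1}−ȳ) = 750.6160
Denominator Σ(y_t−ȳ)² = 1010.8964
r_1 = 750.6160 / 1010.8964 = 0.743

0.743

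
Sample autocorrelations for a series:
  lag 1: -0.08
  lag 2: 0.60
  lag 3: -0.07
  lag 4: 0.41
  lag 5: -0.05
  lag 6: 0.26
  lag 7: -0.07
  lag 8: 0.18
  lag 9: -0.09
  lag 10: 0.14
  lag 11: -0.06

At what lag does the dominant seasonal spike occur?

The largest autocorrelation is r_2 = 0.60, with weaker echoes at lags 4 (0.41), 6 (0.26) and 8 (0.18); the remaining lags stay at or below 0.14.
The dominant spike at lag 2 indicates a seasonal period of 2.

2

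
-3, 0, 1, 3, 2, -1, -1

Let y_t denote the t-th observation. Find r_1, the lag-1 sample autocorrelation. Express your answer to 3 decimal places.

0.292

Mean ȳ = (-3 + 0 + 1 + 3 + 2 − 1 − 1)/7 = 0.1429
Deviations from mean: -3.1429, -0.1429, 0.8571, 2.8571, 1.8571, -1.1429, -1.1429
Σ(y_t−ȳ)(y_{t+1}−ȳ) = (0.4490) + (-0.1224) + (2.4490) + (5.3061) + (-2.1224) + (1.3061) = 7.2653
Denominator Σ(y_t−ȳ)² = 24.8571
r_1 = 7.2653 / 24.8571 = 0.292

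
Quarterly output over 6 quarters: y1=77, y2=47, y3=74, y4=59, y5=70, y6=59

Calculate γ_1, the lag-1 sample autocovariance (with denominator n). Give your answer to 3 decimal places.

-83.185

Mean ȳ = (77 + 47 + 74 + 59 + 70 + 59)/6 = 64.3333
Σ_{t=1}^{5}(y_t−ȳ)(y_{t+1}−ȳ) = -499.1111
γ_1 = -499.1111 / 6 = -83.185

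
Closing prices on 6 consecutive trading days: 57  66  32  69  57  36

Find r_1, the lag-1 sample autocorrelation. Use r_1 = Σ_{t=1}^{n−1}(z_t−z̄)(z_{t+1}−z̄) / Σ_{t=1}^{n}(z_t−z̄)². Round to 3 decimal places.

Mean z̄ = (57 + 66 + 32 + 69 + 57 + 36)/6 = 52.8333
Σ(z_t−z̄)(z_{t+1}−z̄) = (54.8611) + (-274.3056) + (-336.8056) + (67.3611) + (-70.1389) = -559.0278
Denominator Σ(z_t−z̄)² = 1186.8333
r_1 = -559.0278 / 1186.8333 = -0.471

-0.471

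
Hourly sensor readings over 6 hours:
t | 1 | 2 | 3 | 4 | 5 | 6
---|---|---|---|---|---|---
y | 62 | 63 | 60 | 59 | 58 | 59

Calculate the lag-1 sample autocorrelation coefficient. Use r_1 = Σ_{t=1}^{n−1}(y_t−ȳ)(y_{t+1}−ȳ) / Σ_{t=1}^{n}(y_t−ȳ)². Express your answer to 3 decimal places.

0.529

Mean ȳ = (62 + 63 + 60 + 59 + 58 + 59)/6 = 60.1667
Numerator Σ_{t=1}^{5}(y_t−ȳ)(y_{t+1}−ȳ) = 9.9722
Denominator Σ(y_t−ȳ)² = 18.8333
r_1 = 9.9722 / 18.8333 = 0.529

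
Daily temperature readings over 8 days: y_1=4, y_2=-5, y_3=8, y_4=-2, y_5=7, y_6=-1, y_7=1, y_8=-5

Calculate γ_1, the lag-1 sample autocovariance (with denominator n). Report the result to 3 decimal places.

-13.846

Mean ȳ = (4 − 5 + 8 − 2 + 7 − 1 + 1 − 5)/8 = 0.8750
Σ_{t=1}^{7}(y_t−ȳ)(y_{t+1}−ȳ) = -110.7656
γ_1 = -110.7656 / 8 = -13.846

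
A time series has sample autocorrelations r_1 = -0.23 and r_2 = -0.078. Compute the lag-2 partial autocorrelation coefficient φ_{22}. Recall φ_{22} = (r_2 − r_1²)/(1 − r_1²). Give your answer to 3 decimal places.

φ_{22} = (r_2 − r_1²) / (1 − r_1²)
r_1² = (-0.23)² = 0.0529
Numerator = -0.078 − 0.0529 = -0.1309; denominator = 1 − 0.0529 = 0.9471
φ_{22} = -0.1309 / 0.9471 = -0.138

-0.138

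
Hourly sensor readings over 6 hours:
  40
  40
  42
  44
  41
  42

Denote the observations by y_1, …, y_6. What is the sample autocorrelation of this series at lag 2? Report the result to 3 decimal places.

-0.304

Mean ȳ = (40 + 40 + 42 + 44 + 41 + 42)/6 = 41.5000
Σ(y_t−ȳ)(y_{t+2}−ȳ) = (-0.7500) + (-3.7500) + (-0.2500) + (1.2500) = -3.5000
Denominator Σ(y_t−ȳ)² = 11.5000
r_2 = -3.5000 / 11.5000 = -0.304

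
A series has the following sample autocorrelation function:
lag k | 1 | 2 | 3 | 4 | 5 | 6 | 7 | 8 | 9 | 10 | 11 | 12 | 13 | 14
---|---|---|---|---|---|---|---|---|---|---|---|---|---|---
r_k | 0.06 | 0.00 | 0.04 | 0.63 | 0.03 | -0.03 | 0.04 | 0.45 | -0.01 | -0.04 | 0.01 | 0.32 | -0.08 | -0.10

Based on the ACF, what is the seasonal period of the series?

The largest autocorrelation is r_4 = 0.63, with weaker echoes at lags 8 (0.45) and 12 (0.32); the remaining lags stay at or below 0.06.
The dominant spike at lag 4 indicates a seasonal period of 4.

4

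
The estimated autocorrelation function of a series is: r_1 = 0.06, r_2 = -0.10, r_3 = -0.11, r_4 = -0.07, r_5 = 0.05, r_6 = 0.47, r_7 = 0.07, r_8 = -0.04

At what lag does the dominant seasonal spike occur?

The largest autocorrelation is r_6 = 0.47; the remaining lags stay at or below 0.07.
The dominant spike at lag 6 indicates a seasonal period of 6.

6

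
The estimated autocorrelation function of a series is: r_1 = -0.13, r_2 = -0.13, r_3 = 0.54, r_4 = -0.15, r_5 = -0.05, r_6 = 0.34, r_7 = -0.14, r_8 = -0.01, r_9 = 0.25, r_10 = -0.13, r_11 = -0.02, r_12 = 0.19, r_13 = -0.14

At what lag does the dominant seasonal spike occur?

3

The largest autocorrelation is r_3 = 0.54, with weaker echoes at lags 6 (0.34), 9 (0.25) and 12 (0.19); the remaining lags stay at or below -0.01.
The dominant spike at lag 3 indicates a seasonal period of 3.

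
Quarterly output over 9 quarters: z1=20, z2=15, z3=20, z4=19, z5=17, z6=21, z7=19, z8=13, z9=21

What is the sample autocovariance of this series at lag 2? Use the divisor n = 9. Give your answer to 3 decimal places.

Mean z̄ = (20 + 15 + 20 + 19 + 17 + 21 + 19 + 13 + 21)/9 = 18.3333
Σ_{t=1}^{7}(z_t−z̄)(z_{t+2}−z̄) = -13.2222
γ_2 = -13.2222 / 9 = -1.469

-1.469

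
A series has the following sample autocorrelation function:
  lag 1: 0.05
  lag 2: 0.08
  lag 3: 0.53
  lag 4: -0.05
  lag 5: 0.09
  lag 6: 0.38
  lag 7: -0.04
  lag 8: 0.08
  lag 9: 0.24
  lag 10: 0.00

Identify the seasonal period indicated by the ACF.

3

The largest autocorrelation is r_3 = 0.53, with weaker echoes at lags 6 (0.38) and 9 (0.24); the remaining lags stay at or below 0.09.
The dominant spike at lag 3 indicates a seasonal period of 3.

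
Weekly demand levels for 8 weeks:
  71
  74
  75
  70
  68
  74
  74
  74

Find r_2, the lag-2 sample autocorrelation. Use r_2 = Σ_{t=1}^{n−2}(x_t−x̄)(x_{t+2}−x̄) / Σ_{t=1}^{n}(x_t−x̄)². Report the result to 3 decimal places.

Mean x̄ = (71 + 74 + 75 + 70 + 68 + 74 + 74 + 74)/8 = 72.5000
Deviations from mean: -1.5000, 1.5000, 2.5000, -2.5000, -4.5000, 1.5000, 1.5000, 1.5000
Numerator Σ_{t=1}^{6}(x_t−x̄)(x_{t+2}−x̄) = -27.0000
Denominator Σ(x_t−x̄)² = 44.0000
r_2 = -27.0000 / 44.0000 = -0.614

-0.614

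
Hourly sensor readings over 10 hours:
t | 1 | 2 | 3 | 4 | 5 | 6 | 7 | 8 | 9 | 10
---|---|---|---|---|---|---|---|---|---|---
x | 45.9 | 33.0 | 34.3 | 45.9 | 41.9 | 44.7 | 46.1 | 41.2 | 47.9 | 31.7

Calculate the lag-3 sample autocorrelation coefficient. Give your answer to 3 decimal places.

Mean x̄ = (45.9 + 33.0 + 34.3 + 45.9 + 41.9 + 44.7 + 46.1 + 41.2 + 47.9 + 31.7)/10 = 41.2600
Numerator Σ_{t=1}^{7}(x_t−x̄)(x_{t+3}−x̄) = -8.7088
Denominator Σ(x_t−x̄)² = 330.8840
r_3 = -8.7088 / 330.8840 = -0.026

-0.026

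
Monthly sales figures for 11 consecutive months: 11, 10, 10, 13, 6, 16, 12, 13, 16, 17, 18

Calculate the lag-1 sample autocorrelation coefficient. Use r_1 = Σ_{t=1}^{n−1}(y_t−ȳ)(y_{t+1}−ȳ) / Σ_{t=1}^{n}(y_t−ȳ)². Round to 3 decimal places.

0.173

Mean ȳ = (11 + 10 + 10 + 13 + 6 + 16 + 12 + 13 + 16 + 17 + 18)/11 = 12.9091
Numerator Σ_{t=1}^{10}(y_t−ȳ)(y_{t+1}−ȳ) = 22.6281
Denominator Σ(y_t−ȳ)² = 130.9091
r_1 = 22.6281 / 130.9091 = 0.173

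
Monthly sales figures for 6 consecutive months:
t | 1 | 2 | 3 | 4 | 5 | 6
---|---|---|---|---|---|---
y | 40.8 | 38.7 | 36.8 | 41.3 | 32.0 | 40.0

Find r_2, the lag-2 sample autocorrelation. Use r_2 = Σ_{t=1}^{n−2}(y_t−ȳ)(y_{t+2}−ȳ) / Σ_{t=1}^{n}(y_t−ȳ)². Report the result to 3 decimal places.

0.200

Mean ȳ = (40.8 + 38.7 + 36.8 + 41.3 + 32.0 + 40.0)/6 = 38.2667
Deviations from mean: 2.5333, 0.4333, -1.4667, 3.0333, -6.2667, 1.7333
Σ(y_t−ȳ)(y_{t+2}−ȳ) = (-3.7156) + (1.3144) + (9.1911) + (5.2578) = 12.0478
Denominator Σ(y_t−ȳ)² = 60.2333
r_2 = 12.0478 / 60.2333 = 0.200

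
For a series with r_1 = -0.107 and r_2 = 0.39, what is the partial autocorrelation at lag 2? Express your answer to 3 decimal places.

0.383

φ_{22} = (r_2 − r_1²) / (1 − r_1²)
r_1² = (-0.107)² = 0.011449
Numerator = 0.39 − 0.0114 = 0.3786; denominator = 1 − 0.0114 = 0.9886
φ_{22} = 0.3786 / 0.9886 = 0.383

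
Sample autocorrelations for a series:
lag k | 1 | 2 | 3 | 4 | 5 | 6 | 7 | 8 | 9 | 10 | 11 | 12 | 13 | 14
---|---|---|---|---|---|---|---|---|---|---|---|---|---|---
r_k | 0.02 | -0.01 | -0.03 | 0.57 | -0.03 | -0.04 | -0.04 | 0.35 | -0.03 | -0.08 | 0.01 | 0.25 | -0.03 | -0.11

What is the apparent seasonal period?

4

The largest autocorrelation is r_4 = 0.57, with weaker echoes at lags 8 (0.35) and 12 (0.25); the remaining lags stay at or below 0.02.
The dominant spike at lag 4 indicates a seasonal period of 4.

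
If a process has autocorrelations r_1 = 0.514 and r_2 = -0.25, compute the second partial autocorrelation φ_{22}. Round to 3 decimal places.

-0.699

φ_{22} = (r_2 − r_1²) / (1 − r_1²)
r_1² = (0.514)² = 0.264196
Numerator = -0.25 − 0.2642 = -0.5142; denominator = 1 − 0.2642 = 0.7358
φ_{22} = -0.5142 / 0.7358 = -0.699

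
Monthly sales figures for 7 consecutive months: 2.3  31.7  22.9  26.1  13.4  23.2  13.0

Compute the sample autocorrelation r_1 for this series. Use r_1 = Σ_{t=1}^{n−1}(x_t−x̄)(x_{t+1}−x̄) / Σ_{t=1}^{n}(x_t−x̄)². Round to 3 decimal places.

Mean x̄ = (2.3 + 31.7 + 22.9 + 26.1 + 13.4 + 23.2 + 13.0)/7 = 18.9429
Deviations from mean: -16.6429, 12.7571, 3.9571, 7.1571, -5.5429, 4.2571, -5.9429
Numerator Σ_{t=1}^{6}(x_t−x̄)(x_{t+1}−x̄) = -222.0790
Denominator Σ(x_t−x̄)² = 590.7771
r_1 = -222.0790 / 590.7771 = -0.376

-0.376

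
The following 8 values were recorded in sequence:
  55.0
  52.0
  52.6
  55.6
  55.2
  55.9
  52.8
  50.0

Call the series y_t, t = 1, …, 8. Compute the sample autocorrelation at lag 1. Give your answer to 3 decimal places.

0.167

Mean ȳ = (55.0 + 52.0 + 52.6 + 55.6 + 55.2 + 55.9 + 52.8 + 50.0)/8 = 53.6375
Deviations from mean: 1.3625, -1.6375, -1.0375, 1.9625, 1.5625, 2.2625, -0.8375, -3.6375
Σ(y_t−ȳ)(y_{t+1}−ȳ) = (-2.2311) + (1.6989) + (-2.0361) + (3.0664) + (3.5352) + (-1.8948) + (3.0464) = 5.1848
Denominator Σ(y_t−ȳ)² = 30.9588
r_1 = 5.1848 / 30.9588 = 0.167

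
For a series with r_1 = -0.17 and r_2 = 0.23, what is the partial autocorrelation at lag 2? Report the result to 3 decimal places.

0.207

φ_{22} = (r_2 − r_1²) / (1 − r_1²)
r_1² = (-0.17)² = 0.0289
Numerator = 0.23 − 0.0289 = 0.2011; denominator = 1 − 0.0289 = 0.9711
φ_{22} = 0.2011 / 0.9711 = 0.207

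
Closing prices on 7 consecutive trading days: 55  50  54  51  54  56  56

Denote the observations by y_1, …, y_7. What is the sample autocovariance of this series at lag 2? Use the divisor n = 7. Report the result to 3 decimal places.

0.711

Mean ȳ = (55 + 50 + 54 + 51 + 54 + 56 + 56)/7 = 53.7143
Deviations: 1.2857, -3.7143, 0.2857, -2.7143, 0.2857, 2.2857, 2.2857
Σ_{t=1}^{5}(y_t−ȳ)(y_{t+2}−ȳ) = 4.9796
γ_2 = 4.9796 / 7 = 0.711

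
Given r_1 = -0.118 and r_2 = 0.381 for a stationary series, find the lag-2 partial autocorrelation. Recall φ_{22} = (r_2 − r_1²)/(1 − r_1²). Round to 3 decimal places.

φ_{22} = (r_2 − r_1²) / (1 − r_1²)
r_1² = (-0.118)² = 0.013924
Numerator = 0.381 − 0.0139 = 0.3671; denominator = 1 − 0.0139 = 0.9861
φ_{22} = 0.3671 / 0.9861 = 0.372

0.372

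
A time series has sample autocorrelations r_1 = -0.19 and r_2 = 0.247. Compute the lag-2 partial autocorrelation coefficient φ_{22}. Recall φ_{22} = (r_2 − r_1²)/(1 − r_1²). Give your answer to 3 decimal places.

0.219

φ_{22} = (r_2 − r_1²) / (1 − r_1²)
r_1² = (-0.19)² = 0.0361
Numerator = 0.247 − 0.0361 = 0.2109; denominator = 1 − 0.0361 = 0.9639
φ_{22} = 0.2109 / 0.9639 = 0.219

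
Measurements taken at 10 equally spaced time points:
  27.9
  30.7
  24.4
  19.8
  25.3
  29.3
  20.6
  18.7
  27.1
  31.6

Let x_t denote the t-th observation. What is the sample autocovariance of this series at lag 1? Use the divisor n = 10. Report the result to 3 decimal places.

2.731

Mean x̄ = (27.9 + 30.7 + 24.4 + 19.8 + 25.3 + 29.3 + 20.6 + 18.7 + 27.1 + 31.6)/10 = 25.5400
Σ_{t=1}^{9}(x_t−x̄)(x_{t+1}−x̄) = 27.3124
γ_1 = 27.3124 / 10 = 2.731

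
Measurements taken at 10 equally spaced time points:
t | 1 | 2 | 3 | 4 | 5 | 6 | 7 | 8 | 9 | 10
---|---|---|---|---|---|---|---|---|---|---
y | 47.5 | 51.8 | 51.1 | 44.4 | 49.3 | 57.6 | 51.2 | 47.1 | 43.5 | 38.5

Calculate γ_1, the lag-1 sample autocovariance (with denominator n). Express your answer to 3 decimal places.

Mean ȳ = (47.5 + 51.8 + 51.1 + 44.4 + 49.3 + 57.6 + 51.2 + 47.1 + 43.5 + 38.5)/10 = 48.2000
Σ_{t=1}^{9}(y_t−ȳ)(y_{t+1}−ȳ) = 78.7200
γ_1 = 78.7200 / 10 = 7.872

7.872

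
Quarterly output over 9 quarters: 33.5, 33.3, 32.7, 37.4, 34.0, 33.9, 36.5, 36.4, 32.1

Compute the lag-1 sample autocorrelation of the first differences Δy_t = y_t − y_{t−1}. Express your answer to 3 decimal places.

First differences Δy: -0.2, -0.6, 4.7, -3.4, -0.1, 2.6, -0.1, -4.3
Mean of differences = -0.1750
Numerator Σ(Δy_t−Δȳ)(Δy_{t+1}−Δȳ) = -17.9181
Denominator Σ(Δy_t−Δȳ)² = 59.0750
r_1(Δy) = -17.9181 / 59.0750 = -0.303

-0.303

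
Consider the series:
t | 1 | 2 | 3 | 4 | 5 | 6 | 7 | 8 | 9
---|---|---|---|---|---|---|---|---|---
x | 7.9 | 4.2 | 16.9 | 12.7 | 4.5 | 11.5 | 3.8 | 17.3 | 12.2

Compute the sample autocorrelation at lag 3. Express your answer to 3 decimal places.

Mean x̄ = (7.9 + 4.2 + 16.9 + 12.7 + 4.5 + 11.5 + 3.8 + 17.3 + 12.2)/9 = 10.1111
Σ(x_t−x̄)(x_{t+3}−x̄) = (-5.7243) + (33.1679) + (9.4290) + (-16.3388) + (-40.3377) + (2.9012) = -16.9026
Denominator Σ(x_t−x̄)² = 221.9089
r_3 = -16.9026 / 221.9089 = -0.076

-0.076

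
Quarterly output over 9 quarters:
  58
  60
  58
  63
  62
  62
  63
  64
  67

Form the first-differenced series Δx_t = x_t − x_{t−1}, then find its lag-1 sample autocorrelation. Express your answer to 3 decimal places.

-0.595

First differences Δx: 2, -2, 5, -1, 0, 1, 1, 3
Mean of differences = 1.1250
Numerator Σ(Δx_t−Δx̄)(Δx_{t+1}−Δx̄) = -20.7656
Denominator Σ(Δx_t−Δx̄)² = 34.8750
r_1(Δx) = -20.7656 / 34.8750 = -0.595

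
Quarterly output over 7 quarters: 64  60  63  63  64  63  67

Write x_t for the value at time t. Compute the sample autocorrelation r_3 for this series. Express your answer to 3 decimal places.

Mean x̄ = (64 + 60 + 63 + 63 + 64 + 63 + 67)/7 = 63.4286
Deviations from mean: 0.5714, -3.4286, -0.4286, -0.4286, 0.5714, -0.4286, 3.5714
Numerator Σ_{t=1}^{4}(x_t−x̄)(x_{t+3}−x̄) = -3.5510
Denominator Σ(x_t−x̄)² = 25.7143
r_3 = -3.5510 / 25.7143 = -0.138

-0.138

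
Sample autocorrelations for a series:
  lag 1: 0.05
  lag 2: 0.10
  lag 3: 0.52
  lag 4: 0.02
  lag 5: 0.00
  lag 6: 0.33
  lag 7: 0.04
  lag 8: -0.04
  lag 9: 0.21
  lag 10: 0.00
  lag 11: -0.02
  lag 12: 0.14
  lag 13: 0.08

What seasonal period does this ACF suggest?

The largest autocorrelation is r_3 = 0.52, with weaker echoes at lags 6 (0.33) and 9 (0.21); the remaining lags stay at or below 0.14.
The dominant spike at lag 3 indicates a seasonal period of 3.

3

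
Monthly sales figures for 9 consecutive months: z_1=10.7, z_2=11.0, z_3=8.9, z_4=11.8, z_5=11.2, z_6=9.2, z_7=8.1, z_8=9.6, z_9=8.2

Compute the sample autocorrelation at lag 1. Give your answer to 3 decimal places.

0.119

Mean z̄ = (10.7 + 11.0 + 8.9 + 11.8 + 11.2 + 9.2 + 8.1 + 9.6 + 8.2)/9 = 9.8556
Numerator Σ_{t=1}^{8}(z_t−z̄)(z_{t+1}−z̄) = 1.7702
Denominator Σ(z_t−z̄)² = 14.8422
r_1 = 1.7702 / 14.8422 = 0.119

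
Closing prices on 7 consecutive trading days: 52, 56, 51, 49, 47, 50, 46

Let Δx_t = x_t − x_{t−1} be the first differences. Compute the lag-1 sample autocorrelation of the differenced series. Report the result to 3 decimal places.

First differences Δx: 4, -5, -2, -2, 3, -4
Mean of differences = -1.0000
Numerator Σ(Δx_t−Δx̄)(Δx_{t+1}−Δx̄) = -31.0000
Denominator Σ(Δx_t−Δx̄)² = 68.0000
r_1(Δx) = -31.0000 / 68.0000 = -0.456

-0.456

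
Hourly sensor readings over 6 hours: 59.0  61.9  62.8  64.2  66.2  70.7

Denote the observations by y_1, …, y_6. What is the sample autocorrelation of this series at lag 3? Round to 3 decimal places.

Mean ȳ = (59.0 + 61.9 + 62.8 + 64.2 + 66.2 + 70.7)/6 = 64.1333
Deviations from mean: -5.1333, -2.2333, -1.3333, 0.0667, 2.0667, 6.5667
Σ(y_t−ȳ)(y_{t+3}−ȳ) = (-0.3422) + (-4.6156) + (-8.7556) = -13.7133
Denominator Σ(y_t−ȳ)² = 80.5133
r_3 = -13.7133 / 80.5133 = -0.170

-0.170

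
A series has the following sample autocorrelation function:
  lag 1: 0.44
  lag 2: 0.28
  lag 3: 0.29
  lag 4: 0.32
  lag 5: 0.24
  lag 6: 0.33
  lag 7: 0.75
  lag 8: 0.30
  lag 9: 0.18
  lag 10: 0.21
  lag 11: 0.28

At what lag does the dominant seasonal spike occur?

The largest autocorrelation is r_7 = 0.75; the remaining lags stay at or below 0.44. The elevated value at lag 1 (0.44), dropping to 0.28 at lag 2, reflects decaying short-term dependence rather than seasonality.
The dominant spike at lag 7 indicates a seasonal period of 7.

7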